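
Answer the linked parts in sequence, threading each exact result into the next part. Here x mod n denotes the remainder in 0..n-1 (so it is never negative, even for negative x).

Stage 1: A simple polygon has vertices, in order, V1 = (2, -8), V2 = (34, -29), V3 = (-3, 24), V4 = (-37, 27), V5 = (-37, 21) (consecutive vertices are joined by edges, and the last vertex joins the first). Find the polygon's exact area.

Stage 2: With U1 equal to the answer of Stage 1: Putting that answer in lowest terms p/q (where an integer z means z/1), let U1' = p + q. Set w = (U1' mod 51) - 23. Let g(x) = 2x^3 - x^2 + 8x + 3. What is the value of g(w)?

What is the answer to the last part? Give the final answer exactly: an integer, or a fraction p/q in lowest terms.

15763

Stage 1: cross terms: (2*-29 - 34*-8)=214, (34*24 - -3*-29)=729, (-3*27 - -37*24)=807, (-37*21 - -37*27)=222, (-37*-8 - 2*21)=254; twice the area = |2226| = 2226; area = 1113; answer 1113
Stage 2: U1 = 1113; threaded value p + q = 1114; w = 20; 2*(20)^3 - 1*(20)^2 + 8*(20)^1 + 3 = (16000) + (-400) + (160) + (3) = 15763; answer 15763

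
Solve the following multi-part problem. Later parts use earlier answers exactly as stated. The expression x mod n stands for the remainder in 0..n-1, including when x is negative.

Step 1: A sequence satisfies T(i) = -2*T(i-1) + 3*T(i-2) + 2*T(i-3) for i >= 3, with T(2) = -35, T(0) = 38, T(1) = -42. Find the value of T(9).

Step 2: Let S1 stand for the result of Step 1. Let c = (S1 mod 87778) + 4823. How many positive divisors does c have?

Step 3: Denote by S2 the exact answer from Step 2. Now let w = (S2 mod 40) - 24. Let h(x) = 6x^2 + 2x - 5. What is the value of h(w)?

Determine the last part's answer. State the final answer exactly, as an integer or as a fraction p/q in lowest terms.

Step 1: T(3) = -2*(-35) + 3*(-42) + 2*(38) = 20; iterating: T(3)=20, T(4)=-229, T(5)=448, T(6)=-1543, T(7)=3972, T(8)=-11677, T(9)=32184; answer 32184
Step 2: S1 = 32184; c = 37007; 37007 = 23 * 1609; number of divisors = (1+1) * (1+1) = 4; answer 4
Step 3: S2 = 4; w = -20; 6*(-20)^2 + 2*(-20)^1 - 5 = (2400) + (-40) + (-5) = 2355; answer 2355

2355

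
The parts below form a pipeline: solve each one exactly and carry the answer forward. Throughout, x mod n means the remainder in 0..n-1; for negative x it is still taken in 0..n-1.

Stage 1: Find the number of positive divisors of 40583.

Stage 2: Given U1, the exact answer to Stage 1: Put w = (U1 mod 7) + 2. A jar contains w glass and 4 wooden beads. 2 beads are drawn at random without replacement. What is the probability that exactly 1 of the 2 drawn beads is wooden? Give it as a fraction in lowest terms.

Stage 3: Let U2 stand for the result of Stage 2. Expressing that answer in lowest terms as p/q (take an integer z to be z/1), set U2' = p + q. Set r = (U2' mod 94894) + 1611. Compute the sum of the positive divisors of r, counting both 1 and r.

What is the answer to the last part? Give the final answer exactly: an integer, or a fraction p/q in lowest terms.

2436

Stage 1: 40583 is prime, so its only divisors are 1 and 40583; count = 2; answer 2
Stage 2: U1 = 2; w = 4; total draws C(8,2) = 28; favorable C(4,1)*C(4,1) = 16; P = 4/7; answer 4/7
Stage 3: U2 = 4/7; threaded value p + q = 11; r = 1622; 1622 = 2 * 811; sigma = (1 + 2) * (1 + 811) = 3 * 812 = 2436; answer 2436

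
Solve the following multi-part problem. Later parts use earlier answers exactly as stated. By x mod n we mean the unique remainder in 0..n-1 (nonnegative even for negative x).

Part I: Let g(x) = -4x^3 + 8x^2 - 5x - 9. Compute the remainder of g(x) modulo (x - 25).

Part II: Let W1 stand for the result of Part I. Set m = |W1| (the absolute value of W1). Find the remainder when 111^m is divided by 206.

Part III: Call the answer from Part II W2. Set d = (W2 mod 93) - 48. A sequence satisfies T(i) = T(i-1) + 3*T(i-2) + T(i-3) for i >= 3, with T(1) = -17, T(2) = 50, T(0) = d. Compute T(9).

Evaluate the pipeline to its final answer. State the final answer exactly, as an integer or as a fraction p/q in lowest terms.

11167

Part I: remainder = value at the root: -4*(25)^3 + 8*(25)^2 - 5*(25)^1 - 9 = (-62500) + (5000) + (-125) + (-9) = -57634; answer -57634
Part II: W1 = -57634; m = 57634; squarings mod 206: 111^1=111, 111^2=167, 111^4=79, 111^8=61, 111^16=13, 111^32=169, 111^64=133, 111^128=179, 111^256=111, 111^512=167, 111^1024=79, 111^2048=61, 111^4096=13, 111^8192=169, 111^16384=133, 111^32768=179; 111^57634 = 111^2 * 111^32 * 111^256 * 111^8192 * 111^16384 * 111^32768 = 79 (mod 206); answer 79
Part III: W2 = 79; d = 31; T(3) = 1*(50) + 3*(-17) + 1*(31) = 30; iterating: T(3)=30, T(4)=163, T(5)=303, T(6)=822, T(7)=1894, T(8)=4663, T(9)=11167; answer 11167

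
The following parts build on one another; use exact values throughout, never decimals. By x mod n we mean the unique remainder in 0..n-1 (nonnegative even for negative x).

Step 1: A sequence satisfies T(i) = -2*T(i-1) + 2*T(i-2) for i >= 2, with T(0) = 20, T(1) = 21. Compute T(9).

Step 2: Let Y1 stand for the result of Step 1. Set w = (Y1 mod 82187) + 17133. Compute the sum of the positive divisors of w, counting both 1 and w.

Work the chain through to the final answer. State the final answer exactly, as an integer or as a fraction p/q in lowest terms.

Step 1: T(2) = -2*(21) + 2*(20) = -2; iterating: T(2)=-2, T(3)=46, T(4)=-96, T(5)=284, T(6)=-760, T(7)=2088, T(8)=-5696, T(9)=15568; answer 15568
Step 2: Y1 = 15568; w = 32701; 32701 = 53 * 617; sigma = (1 + 53) * (1 + 617) = 54 * 618 = 33372; answer 33372

33372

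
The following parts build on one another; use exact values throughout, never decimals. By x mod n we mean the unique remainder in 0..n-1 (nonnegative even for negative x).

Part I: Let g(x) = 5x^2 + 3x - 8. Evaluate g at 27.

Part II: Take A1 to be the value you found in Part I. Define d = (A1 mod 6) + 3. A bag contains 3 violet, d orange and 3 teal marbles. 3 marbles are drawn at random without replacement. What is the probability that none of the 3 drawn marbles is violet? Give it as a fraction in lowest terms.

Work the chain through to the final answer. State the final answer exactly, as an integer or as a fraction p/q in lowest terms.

Part I: 5*(27)^2 + 3*(27)^1 - 8 = (3645) + (81) + (-8) = 3718; answer 3718
Part II: A1 = 3718; d = 7; total draws C(13,3) = 286; favorable C(10,3) = 120; P = 60/143; answer 60/143

60/143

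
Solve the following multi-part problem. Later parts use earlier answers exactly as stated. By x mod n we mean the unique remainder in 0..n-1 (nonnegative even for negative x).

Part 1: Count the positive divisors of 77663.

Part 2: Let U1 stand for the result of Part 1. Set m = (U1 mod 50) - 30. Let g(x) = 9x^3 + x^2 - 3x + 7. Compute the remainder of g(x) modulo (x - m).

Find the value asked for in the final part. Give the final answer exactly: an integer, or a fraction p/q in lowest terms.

Part 1: 77663 = 37 * 2099; number of divisors = (1+1) * (1+1) = 4; answer 4
Part 2: U1 = 4; m = -26; remainder = value at the root: 9*(-26)^3 + 1*(-26)^2 - 3*(-26)^1 + 7 = (-158184) + (676) + (78) + (7) = -157423; answer -157423

-157423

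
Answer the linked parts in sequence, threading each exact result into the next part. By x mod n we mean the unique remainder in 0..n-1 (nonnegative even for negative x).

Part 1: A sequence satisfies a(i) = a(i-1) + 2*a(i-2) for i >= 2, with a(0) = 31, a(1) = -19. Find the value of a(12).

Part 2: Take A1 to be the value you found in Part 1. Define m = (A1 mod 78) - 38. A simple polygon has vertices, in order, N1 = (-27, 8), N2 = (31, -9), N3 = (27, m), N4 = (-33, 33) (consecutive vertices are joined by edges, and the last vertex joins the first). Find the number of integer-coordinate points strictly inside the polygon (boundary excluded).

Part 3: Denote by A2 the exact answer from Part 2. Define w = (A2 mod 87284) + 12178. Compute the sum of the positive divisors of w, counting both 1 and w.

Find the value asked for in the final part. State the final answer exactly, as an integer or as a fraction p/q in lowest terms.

12822

Part 1: a(2) = 1*(-19) + 2*(31) = 43; iterating: a(2)=43, a(3)=5, a(4)=91, a(5)=101, a(6)=283, a(7)=485, a(8)=1051, a(9)=2021, a(10)=4123, a(11)=8165, a(12)=16411; answer 16411
Part 2: A1 = 16411; m = -7; cross terms: (-27*-9 - 31*8)=-5, (31*-7 - 27*-9)=26, (27*33 - -33*-7)=660, (-33*8 - -27*33)=627; twice the area = |1308| = 1308; area = 654; boundary points = 1 + 2 + 20 + 1 = 24; strictly interior points = area - boundary/2 + 1 = 643; answer 643
Part 3: A2 = 643; w = 12821; 12821 is prime, so its only divisors are 1 and 12821; sigma = 1 + 12821 = 12822; answer 12822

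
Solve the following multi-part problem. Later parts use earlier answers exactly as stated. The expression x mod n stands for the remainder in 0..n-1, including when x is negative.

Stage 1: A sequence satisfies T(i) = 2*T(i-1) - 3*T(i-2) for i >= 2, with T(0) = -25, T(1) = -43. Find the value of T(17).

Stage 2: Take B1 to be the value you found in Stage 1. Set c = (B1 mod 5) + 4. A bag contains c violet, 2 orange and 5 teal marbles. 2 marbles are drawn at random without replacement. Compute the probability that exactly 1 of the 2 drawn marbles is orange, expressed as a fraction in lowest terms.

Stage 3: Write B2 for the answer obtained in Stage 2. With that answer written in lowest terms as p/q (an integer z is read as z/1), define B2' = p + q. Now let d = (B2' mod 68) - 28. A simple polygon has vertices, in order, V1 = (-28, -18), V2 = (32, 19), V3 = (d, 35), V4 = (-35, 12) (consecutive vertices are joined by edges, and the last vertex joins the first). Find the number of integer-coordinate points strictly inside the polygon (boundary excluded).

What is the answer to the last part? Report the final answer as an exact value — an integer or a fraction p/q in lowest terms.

1599

Stage 1: T(2) = 2*(-43) - 3*(-25) = -11; iterating: T(2)=-11, T(3)=107, T(4)=247, T(5)=173, T(6)=-395, T(7)=-1309, T(8)=-1433, T(9)=1061, T(10)=6421, T(11)=9659, T(12)=55, T(13)=-28867, T(14)=-57899, T(15)=-29197, T(16)=115303, T(17)=318197; answer 318197
Stage 2: B1 = 318197; c = 6; total draws C(13,2) = 78; favorable C(2,1)*C(11,1) = 22; P = 11/39; answer 11/39
Stage 3: B2 = 11/39; threaded value p + q = 50; d = 22; cross terms: (-28*19 - 32*-18)=44, (32*35 - 22*19)=702, (22*12 - -35*35)=1489, (-35*-18 - -28*12)=966; twice the area = |3201| = 3201; area = 3201/2; boundary points = 1 + 2 + 1 + 1 = 5; strictly interior points = area - boundary/2 + 1 = 1599; answer 1599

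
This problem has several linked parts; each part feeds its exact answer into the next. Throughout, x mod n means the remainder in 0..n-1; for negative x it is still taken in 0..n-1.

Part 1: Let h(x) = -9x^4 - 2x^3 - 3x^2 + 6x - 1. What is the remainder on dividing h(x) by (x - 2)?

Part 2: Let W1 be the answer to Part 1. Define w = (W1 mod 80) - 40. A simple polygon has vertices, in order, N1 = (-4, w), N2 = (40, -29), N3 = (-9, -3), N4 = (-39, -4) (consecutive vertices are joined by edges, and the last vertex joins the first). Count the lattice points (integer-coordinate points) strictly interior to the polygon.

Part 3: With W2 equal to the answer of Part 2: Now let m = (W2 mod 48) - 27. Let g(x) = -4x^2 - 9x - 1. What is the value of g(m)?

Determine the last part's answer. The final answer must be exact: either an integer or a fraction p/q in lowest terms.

Part 1: remainder = value at the root: -9*(2)^4 - 2*(2)^3 - 3*(2)^2 + 6*(2)^1 - 1 = (-144) + (-16) + (-12) + (12) + (-1) = -161; answer -161
Part 2: W1 = -161; w = 39; cross terms: (-4*-29 - 40*39)=-1444, (40*-3 - -9*-29)=-381, (-9*-4 - -39*-3)=-81, (-39*39 - -4*-4)=-1537; twice the area = |-3443| = 3443; area = 3443/2; boundary points = 4 + 1 + 1 + 1 = 7; strictly interior points = area - boundary/2 + 1 = 1719; answer 1719
Part 3: W2 = 1719; m = 12; -4*(12)^2 - 9*(12)^1 - 1 = (-576) + (-108) + (-1) = -685; answer -685

-685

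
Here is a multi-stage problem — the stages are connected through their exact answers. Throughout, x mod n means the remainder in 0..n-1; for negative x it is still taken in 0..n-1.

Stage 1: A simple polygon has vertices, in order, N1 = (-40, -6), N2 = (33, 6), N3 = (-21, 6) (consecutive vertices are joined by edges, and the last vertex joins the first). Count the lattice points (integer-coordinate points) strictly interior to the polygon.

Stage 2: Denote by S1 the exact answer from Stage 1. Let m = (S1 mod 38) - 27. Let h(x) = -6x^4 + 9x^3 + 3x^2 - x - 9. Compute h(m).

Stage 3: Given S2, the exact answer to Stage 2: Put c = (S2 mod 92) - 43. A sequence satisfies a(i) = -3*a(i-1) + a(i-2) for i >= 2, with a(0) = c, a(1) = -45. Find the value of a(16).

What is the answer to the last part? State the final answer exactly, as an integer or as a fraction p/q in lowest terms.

Stage 1: cross terms: (-40*6 - 33*-6)=-42, (33*6 - -21*6)=324, (-21*-6 - -40*6)=366; twice the area = |648| = 648; area = 324; boundary points = 1 + 54 + 1 = 56; strictly interior points = area - boundary/2 + 1 = 297; answer 297
Stage 2: S1 = 297; m = 4; -6*(4)^4 + 9*(4)^3 + 3*(4)^2 - 1*(4)^1 - 9 = (-1536) + (576) + (48) + (-4) + (-9) = -925; answer -925
Stage 3: S2 = -925; c = 44; a(2) = -3*(-45) + 1*(44) = 179; iterating: a(2)=179, a(3)=-582, a(4)=1925, a(5)=-6357, a(6)=20996, a(7)=-69345, a(8)=229031, a(9)=-756438, a(10)=2498345, a(11)=-8251473, a(12)=27252764, a(13)=-90009765, a(14)=297282059, a(15)=-981855942, a(16)=3242849885; answer 3242849885

3242849885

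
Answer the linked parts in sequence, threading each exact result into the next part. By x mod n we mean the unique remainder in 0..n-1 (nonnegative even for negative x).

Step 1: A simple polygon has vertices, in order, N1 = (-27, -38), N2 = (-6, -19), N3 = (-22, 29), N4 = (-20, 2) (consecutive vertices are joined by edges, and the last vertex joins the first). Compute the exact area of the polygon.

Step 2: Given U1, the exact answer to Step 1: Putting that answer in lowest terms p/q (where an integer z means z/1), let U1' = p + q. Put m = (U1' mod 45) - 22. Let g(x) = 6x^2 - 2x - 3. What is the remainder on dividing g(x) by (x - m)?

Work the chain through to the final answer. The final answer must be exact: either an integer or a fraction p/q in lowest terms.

885

Step 1: cross terms: (-27*-19 - -6*-38)=285, (-6*29 - -22*-19)=-592, (-22*2 - -20*29)=536, (-20*-38 - -27*2)=814; twice the area = |1043| = 1043; area = 1043/2; answer 1043/2
Step 2: U1 = 1043/2; threaded value p + q = 1045; m = -12; remainder = value at the root: 6*(-12)^2 - 2*(-12)^1 - 3 = (864) + (24) + (-3) = 885; answer 885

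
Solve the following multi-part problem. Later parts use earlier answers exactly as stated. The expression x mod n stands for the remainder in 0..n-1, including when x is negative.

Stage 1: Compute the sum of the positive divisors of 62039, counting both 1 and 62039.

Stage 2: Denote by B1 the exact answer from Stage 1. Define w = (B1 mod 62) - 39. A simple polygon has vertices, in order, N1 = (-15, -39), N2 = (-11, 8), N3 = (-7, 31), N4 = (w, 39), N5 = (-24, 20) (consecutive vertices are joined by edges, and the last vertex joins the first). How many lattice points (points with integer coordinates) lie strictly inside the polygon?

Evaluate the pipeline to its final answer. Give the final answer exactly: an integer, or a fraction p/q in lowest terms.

Stage 1: 62039 is prime, so its only divisors are 1 and 62039; sigma = 1 + 62039 = 62040; answer 62040
Stage 2: B1 = 62040; w = 1; cross terms: (-15*8 - -11*-39)=-549, (-11*31 - -7*8)=-285, (-7*39 - 1*31)=-304, (1*20 - -24*39)=956, (-24*-39 - -15*20)=1236; twice the area = |1054| = 1054; area = 527; boundary points = 1 + 1 + 8 + 1 + 1 = 12; strictly interior points = area - boundary/2 + 1 = 522; answer 522

522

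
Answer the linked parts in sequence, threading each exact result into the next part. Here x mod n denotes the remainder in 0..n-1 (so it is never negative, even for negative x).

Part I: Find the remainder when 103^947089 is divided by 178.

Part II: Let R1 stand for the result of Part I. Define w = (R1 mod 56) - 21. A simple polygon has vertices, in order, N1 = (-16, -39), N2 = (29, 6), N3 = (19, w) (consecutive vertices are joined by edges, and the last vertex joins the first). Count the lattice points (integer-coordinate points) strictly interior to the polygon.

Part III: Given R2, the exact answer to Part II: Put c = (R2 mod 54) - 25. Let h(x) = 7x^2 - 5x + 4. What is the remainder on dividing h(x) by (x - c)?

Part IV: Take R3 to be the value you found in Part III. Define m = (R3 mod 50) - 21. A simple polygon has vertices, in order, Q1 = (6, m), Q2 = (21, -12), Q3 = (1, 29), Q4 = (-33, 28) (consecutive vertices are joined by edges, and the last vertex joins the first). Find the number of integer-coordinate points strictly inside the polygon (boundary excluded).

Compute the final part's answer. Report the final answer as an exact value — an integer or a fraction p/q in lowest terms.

1138

Part I: squarings mod 178: 103^1=103, 103^2=107, 103^4=57, 103^8=45, 103^16=67, 103^32=39, 103^64=97, 103^128=153, 103^256=91, 103^512=93, 103^1024=105, 103^2048=167, 103^4096=121, 103^8192=45, 103^16384=67, 103^32768=39, 103^65536=97, 103^131072=153, 103^262144=91, 103^524288=93; 103^947089 = 103^1 * 103^16 * 103^128 * 103^256 * 103^512 * 103^4096 * 103^8192 * 103^16384 * 103^131072 * 103^262144 * 103^524288 = 101 (mod 178); answer 101
Part II: R1 = 101; w = 24; cross terms: (-16*6 - 29*-39)=1035, (29*24 - 19*6)=582, (19*-39 - -16*24)=-357; twice the area = |1260| = 1260; area = 630; boundary points = 45 + 2 + 7 = 54; strictly interior points = area - boundary/2 + 1 = 604; answer 604
Part III: R2 = 604; c = -15; remainder = value at the root: 7*(-15)^2 - 5*(-15)^1 + 4 = (1575) + (75) + (4) = 1654; answer 1654
Part IV: R3 = 1654; m = -17; cross terms: (6*-12 - 21*-17)=285, (21*29 - 1*-12)=621, (1*28 - -33*29)=985, (-33*-17 - 6*28)=393; twice the area = |2284| = 2284; area = 1142; boundary points = 5 + 1 + 1 + 3 = 10; strictly interior points = area - boundary/2 + 1 = 1138; answer 1138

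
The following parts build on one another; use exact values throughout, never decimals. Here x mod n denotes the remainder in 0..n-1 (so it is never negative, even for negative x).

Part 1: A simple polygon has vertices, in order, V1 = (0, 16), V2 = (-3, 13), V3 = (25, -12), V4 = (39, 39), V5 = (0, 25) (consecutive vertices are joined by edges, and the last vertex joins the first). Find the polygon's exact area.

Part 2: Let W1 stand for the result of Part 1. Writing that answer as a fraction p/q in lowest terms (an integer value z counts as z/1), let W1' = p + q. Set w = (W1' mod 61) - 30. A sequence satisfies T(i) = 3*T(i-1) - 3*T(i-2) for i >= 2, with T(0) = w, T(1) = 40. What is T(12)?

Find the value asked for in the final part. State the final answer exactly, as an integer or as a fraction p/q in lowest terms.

Part 1: cross terms: (0*13 - -3*16)=48, (-3*-12 - 25*13)=-289, (25*39 - 39*-12)=1443, (39*25 - 0*39)=975, (0*16 - 0*25)=0; twice the area = |2177| = 2177; area = 2177/2; answer 2177/2
Part 2: W1 = 2177/2; threaded value p + q = 2179; w = 14; T(2) = 3*(40) - 3*(14) = 78; iterating: T(2)=78, T(3)=114, T(4)=108, T(5)=-18, T(6)=-378, T(7)=-1080, T(8)=-2106, T(9)=-3078, T(10)=-2916, T(11)=486, T(12)=10206; answer 10206

10206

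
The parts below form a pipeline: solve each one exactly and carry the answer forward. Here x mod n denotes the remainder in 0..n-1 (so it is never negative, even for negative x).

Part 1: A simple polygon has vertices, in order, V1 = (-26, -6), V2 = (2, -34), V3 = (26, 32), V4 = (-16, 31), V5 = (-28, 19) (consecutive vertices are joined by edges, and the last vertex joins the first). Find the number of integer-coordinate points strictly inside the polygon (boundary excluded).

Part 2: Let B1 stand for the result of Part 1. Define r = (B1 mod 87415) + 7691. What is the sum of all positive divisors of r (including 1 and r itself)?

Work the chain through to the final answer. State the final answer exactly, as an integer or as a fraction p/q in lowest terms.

14796

Part 1: cross terms: (-26*-34 - 2*-6)=896, (2*32 - 26*-34)=948, (26*31 - -16*32)=1318, (-16*19 - -28*31)=564, (-28*-6 - -26*19)=662; twice the area = |4388| = 4388; area = 2194; boundary points = 28 + 6 + 1 + 12 + 1 = 48; strictly interior points = area - boundary/2 + 1 = 2171; answer 2171
Part 2: B1 = 2171; r = 9862; 9862 = 2 * 4931; sigma = (1 + 2) * (1 + 4931) = 3 * 4932 = 14796; answer 14796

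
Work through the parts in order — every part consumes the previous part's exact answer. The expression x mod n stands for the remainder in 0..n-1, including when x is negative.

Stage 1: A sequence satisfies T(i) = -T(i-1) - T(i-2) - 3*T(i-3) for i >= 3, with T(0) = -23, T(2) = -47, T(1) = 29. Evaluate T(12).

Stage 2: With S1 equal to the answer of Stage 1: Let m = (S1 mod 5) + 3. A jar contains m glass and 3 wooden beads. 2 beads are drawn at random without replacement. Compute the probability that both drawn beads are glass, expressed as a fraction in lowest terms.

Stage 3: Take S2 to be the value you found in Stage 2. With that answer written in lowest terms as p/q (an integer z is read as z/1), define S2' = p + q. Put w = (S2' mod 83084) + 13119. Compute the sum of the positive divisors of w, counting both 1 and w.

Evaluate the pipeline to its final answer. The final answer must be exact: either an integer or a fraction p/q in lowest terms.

Stage 1: T(3) = -1*(-47) - 1*(29) - 3*(-23) = 87; iterating: T(3)=87, T(4)=-127, T(5)=181, T(6)=-315, T(7)=515, T(8)=-743, T(9)=1173, T(10)=-1975, T(11)=3031, T(12)=-4575; answer -4575
Stage 2: S1 = -4575; m = 3; total draws C(6,2) = 15; favorable C(3,2) = 3; P = 1/5; answer 1/5
Stage 3: S2 = 1/5; threaded value p + q = 6; w = 13125; 13125 = 3 * 5^4 * 7; sigma = (1 + 3) * (1 + 5 + 25 + 125 + 625) * (1 + 7) = 4 * 781 * 8 = 24992; answer 24992

24992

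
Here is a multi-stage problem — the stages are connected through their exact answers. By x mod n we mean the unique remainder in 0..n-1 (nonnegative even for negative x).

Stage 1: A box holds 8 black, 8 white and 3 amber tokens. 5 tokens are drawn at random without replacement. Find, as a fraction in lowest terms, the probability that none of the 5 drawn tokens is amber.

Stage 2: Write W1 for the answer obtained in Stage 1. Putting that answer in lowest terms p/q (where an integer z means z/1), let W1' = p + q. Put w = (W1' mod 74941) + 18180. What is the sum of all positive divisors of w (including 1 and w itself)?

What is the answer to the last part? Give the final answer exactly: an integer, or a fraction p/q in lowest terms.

Stage 1: total draws C(19,5) = 11628; favorable C(16,5) = 4368; P = 364/969; answer 364/969
Stage 2: W1 = 364/969; threaded value p + q = 1333; w = 19513; 19513 = 13 * 19 * 79; sigma = (1 + 13) * (1 + 19) * (1 + 79) = 14 * 20 * 80 = 22400; answer 22400

22400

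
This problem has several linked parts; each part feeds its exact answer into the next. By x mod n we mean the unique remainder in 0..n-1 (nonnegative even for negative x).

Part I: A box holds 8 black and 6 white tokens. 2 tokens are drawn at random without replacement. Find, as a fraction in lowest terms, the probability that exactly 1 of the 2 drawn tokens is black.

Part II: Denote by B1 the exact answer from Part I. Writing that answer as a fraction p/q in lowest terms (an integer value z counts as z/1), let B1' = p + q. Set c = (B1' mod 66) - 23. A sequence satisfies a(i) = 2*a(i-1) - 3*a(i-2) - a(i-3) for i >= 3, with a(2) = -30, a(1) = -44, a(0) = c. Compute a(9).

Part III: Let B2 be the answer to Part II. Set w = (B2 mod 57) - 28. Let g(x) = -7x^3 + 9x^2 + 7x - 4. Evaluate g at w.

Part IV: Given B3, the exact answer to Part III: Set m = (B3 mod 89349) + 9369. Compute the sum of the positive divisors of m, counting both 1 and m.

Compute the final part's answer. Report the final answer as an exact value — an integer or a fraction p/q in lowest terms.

26880

Part I: total draws C(14,2) = 91; favorable C(8,1)*C(6,1) = 48; P = 48/91; answer 48/91
Part II: B1 = 48/91; threaded value p + q = 139; c = -16; a(3) = 2*(-30) - 3*(-44) - 1*(-16) = 88; iterating: a(3)=88, a(4)=310, a(5)=386, a(6)=-246, a(7)=-1960, a(8)=-3568, a(9)=-1010; answer -1010
Part III: B2 = -1010; w = -12; -7*(-12)^3 + 9*(-12)^2 + 7*(-12)^1 - 4 = (12096) + (1296) + (-84) + (-4) = 13304; answer 13304
Part IV: B3 = 13304; m = 22673; 22673 = 7 * 41 * 79; sigma = (1 + 7) * (1 + 41) * (1 + 79) = 8 * 42 * 80 = 26880; answer 26880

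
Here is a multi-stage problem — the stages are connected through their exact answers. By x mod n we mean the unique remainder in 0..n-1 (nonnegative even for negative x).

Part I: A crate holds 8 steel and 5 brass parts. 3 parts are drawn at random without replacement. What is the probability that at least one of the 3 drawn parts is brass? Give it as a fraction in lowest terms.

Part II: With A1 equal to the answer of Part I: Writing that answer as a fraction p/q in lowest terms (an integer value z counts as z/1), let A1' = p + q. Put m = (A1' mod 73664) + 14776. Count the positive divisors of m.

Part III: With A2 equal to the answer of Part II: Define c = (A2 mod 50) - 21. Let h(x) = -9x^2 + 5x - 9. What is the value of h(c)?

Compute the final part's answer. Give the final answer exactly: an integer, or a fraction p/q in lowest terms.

Part I: total draws C(13,3) = 286; complement C(8,3) = 56; favorable 286 - 56 = 230; P = 115/143; answer 115/143
Part II: A1 = 115/143; threaded value p + q = 258; m = 15034; 15034 = 2 * 7517; number of divisors = (1+1) * (1+1) = 4; answer 4
Part III: A2 = 4; c = -17; -9*(-17)^2 + 5*(-17)^1 - 9 = (-2601) + (-85) + (-9) = -2695; answer -2695

-2695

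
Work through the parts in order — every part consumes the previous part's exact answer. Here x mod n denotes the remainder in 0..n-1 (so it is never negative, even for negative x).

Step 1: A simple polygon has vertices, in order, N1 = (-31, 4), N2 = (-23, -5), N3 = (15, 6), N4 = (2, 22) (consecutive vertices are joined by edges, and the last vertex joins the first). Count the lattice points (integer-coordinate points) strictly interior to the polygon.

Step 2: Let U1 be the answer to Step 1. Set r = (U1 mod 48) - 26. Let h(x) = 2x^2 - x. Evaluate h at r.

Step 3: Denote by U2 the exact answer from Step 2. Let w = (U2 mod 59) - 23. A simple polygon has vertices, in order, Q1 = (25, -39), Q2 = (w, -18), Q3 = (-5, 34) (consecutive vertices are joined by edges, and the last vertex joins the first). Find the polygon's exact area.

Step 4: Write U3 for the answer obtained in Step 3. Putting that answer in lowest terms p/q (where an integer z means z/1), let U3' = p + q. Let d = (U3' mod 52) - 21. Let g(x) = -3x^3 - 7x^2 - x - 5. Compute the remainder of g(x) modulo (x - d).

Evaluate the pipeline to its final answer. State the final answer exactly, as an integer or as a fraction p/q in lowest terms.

21215

Step 1: cross terms: (-31*-5 - -23*4)=247, (-23*6 - 15*-5)=-63, (15*22 - 2*6)=318, (2*4 - -31*22)=690; twice the area = |1192| = 1192; area = 596; boundary points = 1 + 1 + 1 + 3 = 6; strictly interior points = area - boundary/2 + 1 = 594; answer 594
Step 2: U1 = 594; r = -8; 2*(-8)^2 - 1*(-8)^1 = (128) + (8) = 136; answer 136
Step 3: U2 = 136; w = -5; cross terms: (25*-18 - -5*-39)=-645, (-5*34 - -5*-18)=-260, (-5*-39 - 25*34)=-655; twice the area = |-1560| = 1560; area = 780; answer 780
Step 4: U3 = 780; threaded value p + q = 781; d = -20; remainder = value at the root: -3*(-20)^3 - 7*(-20)^2 - 1*(-20)^1 - 5 = (24000) + (-2800) + (20) + (-5) = 21215; answer 21215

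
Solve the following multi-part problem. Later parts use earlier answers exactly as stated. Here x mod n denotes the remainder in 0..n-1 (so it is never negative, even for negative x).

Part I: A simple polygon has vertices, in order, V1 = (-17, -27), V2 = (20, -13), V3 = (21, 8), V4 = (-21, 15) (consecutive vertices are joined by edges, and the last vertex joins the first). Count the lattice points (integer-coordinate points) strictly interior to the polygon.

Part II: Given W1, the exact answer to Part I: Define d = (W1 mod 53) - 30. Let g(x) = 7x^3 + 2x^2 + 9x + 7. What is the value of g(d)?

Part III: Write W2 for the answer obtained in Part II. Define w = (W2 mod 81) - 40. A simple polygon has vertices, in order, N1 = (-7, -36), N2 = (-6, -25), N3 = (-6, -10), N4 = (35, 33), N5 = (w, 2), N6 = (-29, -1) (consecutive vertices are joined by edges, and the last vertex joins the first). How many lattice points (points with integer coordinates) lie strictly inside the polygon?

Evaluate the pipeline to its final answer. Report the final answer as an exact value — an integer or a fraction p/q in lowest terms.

Part I: cross terms: (-17*-13 - 20*-27)=761, (20*8 - 21*-13)=433, (21*15 - -21*8)=483, (-21*-27 - -17*15)=822; twice the area = |2499| = 2499; area = 2499/2; boundary points = 1 + 1 + 7 + 2 = 11; strictly interior points = area - boundary/2 + 1 = 1245; answer 1245
Part II: W1 = 1245; d = -4; 7*(-4)^3 + 2*(-4)^2 + 9*(-4)^1 + 7 = (-448) + (32) + (-36) + (7) = -445; answer -445
Part III: W2 = -445; w = 1; cross terms: (-7*-25 - -6*-36)=-41, (-6*-10 - -6*-25)=-90, (-6*33 - 35*-10)=152, (35*2 - 1*33)=37, (1*-1 - -29*2)=57, (-29*-36 - -7*-1)=1037; twice the area = |1152| = 1152; area = 576; boundary points = 1 + 15 + 1 + 1 + 3 + 1 = 22; strictly interior points = area - boundary/2 + 1 = 566; answer 566

566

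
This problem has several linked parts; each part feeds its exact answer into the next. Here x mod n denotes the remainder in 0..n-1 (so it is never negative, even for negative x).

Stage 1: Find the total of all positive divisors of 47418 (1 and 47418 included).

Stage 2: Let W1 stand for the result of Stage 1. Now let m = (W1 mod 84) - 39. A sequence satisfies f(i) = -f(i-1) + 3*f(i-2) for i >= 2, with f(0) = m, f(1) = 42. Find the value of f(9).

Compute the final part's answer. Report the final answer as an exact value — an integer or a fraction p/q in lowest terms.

Stage 1: 47418 = 2 * 3 * 7 * 1129; sigma = (1 + 2) * (1 + 3) * (1 + 7) * (1 + 1129) = 3 * 4 * 8 * 1130 = 108480; answer 108480
Stage 2: W1 = 108480; m = -3; f(2) = -1*(42) + 3*(-3) = -51; iterating: f(2)=-51, f(3)=177, f(4)=-330, f(5)=861, f(6)=-1851, f(7)=4434, f(8)=-9987, f(9)=23289; answer 23289

23289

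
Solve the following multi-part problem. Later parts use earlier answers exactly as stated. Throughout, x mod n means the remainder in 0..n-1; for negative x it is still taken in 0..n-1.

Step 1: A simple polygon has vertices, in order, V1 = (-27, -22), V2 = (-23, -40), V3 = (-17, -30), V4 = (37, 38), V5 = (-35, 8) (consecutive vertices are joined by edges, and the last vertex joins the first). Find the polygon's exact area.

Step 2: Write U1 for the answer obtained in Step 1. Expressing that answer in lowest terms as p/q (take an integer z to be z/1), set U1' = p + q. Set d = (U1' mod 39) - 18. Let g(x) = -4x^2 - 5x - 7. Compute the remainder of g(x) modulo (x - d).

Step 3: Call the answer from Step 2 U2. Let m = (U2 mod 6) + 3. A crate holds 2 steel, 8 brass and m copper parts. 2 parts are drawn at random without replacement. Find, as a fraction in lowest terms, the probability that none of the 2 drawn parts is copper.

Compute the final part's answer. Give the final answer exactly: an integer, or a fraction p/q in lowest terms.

Step 1: cross terms: (-27*-40 - -23*-22)=574, (-23*-30 - -17*-40)=10, (-17*38 - 37*-30)=464, (37*8 - -35*38)=1626, (-35*-22 - -27*8)=986; twice the area = |3660| = 3660; area = 1830; answer 1830
Step 2: U1 = 1830; threaded value p + q = 1831; d = 19; remainder = value at the root: -4*(19)^2 - 5*(19)^1 - 7 = (-1444) + (-95) + (-7) = -1546; answer -1546
Step 3: U2 = -1546; m = 5; total draws C(15,2) = 105; favorable C(10,2) = 45; P = 3/7; answer 3/7

3/7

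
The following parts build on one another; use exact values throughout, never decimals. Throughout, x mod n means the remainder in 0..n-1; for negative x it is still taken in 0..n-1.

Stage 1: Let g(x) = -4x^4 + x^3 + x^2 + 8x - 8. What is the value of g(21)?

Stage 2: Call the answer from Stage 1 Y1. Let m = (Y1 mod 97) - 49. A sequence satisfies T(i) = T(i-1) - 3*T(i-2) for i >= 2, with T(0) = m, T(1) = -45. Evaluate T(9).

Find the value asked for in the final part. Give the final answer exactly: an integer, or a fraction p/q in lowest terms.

6690

Stage 1: -4*(21)^4 + 1*(21)^3 + 1*(21)^2 + 8*(21)^1 - 8 = (-777924) + (9261) + (441) + (168) + (-8) = -768062; answer -768062
Stage 2: Y1 = -768062; m = 32; T(2) = 1*(-45) - 3*(32) = -141; iterating: T(2)=-141, T(3)=-6, T(4)=417, T(5)=435, T(6)=-816, T(7)=-2121, T(8)=327, T(9)=6690; answer 6690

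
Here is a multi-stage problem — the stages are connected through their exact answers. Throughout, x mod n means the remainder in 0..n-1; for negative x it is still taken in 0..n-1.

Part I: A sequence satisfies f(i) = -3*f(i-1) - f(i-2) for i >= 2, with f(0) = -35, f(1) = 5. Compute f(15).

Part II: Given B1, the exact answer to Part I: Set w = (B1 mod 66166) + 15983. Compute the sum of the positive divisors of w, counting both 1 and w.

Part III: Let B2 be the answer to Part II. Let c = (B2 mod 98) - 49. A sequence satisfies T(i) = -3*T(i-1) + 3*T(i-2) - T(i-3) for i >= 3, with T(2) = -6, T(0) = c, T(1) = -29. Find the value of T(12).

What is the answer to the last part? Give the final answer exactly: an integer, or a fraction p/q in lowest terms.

Part I: f(2) = -3*(5) - 1*(-35) = 20; iterating: f(2)=20, f(3)=-65, f(4)=175, f(5)=-460, f(6)=1205, f(7)=-3155, f(8)=8260, f(9)=-21625, f(10)=56615, f(11)=-148220, f(12)=388045, f(13)=-1015915, f(14)=2659700, f(15)=-6963185; answer -6963185
Part II: B1 = -6963185; w = 66394; 66394 = 2 * 89 * 373; sigma = (1 + 2) * (1 + 89) * (1 + 373) = 3 * 90 * 374 = 100980; answer 100980
Part III: B2 = 100980; c = -9; T(3) = -3*(-6) + 3*(-29) - 1*(-9) = -60; iterating: T(3)=-60, T(4)=191, T(5)=-747, T(6)=2874, T(7)=-11054, T(8)=42531, T(9)=-163629, T(10)=629534, T(11)=-2422020, T(12)=9318291; answer 9318291

9318291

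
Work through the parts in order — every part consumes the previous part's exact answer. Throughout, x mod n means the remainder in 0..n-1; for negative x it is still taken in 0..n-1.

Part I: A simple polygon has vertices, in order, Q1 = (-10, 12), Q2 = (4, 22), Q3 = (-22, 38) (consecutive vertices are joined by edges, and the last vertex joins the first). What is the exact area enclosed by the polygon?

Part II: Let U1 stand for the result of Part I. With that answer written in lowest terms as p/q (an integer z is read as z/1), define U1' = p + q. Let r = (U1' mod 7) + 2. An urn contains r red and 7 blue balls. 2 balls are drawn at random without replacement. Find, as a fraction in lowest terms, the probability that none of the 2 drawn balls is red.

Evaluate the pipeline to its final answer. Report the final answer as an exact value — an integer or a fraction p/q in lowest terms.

Part I: cross terms: (-10*22 - 4*12)=-268, (4*38 - -22*22)=636, (-22*12 - -10*38)=116; twice the area = |484| = 484; area = 242; answer 242
Part II: U1 = 242; threaded value p + q = 243; r = 7; total draws C(14,2) = 91; favorable C(7,2) = 21; P = 3/13; answer 3/13

3/13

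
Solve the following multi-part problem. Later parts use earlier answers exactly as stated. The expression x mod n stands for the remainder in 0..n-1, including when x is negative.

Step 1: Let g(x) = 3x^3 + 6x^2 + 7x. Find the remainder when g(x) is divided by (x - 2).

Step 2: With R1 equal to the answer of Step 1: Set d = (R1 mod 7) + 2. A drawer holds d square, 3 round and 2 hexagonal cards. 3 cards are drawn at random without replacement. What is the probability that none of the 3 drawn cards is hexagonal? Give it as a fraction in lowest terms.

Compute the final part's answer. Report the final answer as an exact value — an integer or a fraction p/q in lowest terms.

Step 1: remainder = value at the root: 3*(2)^3 + 6*(2)^2 + 7*(2)^1 = (24) + (24) + (14) = 62; answer 62
Step 2: R1 = 62; d = 8; total draws C(13,3) = 286; favorable C(11,3) = 165; P = 15/26; answer 15/26

15/26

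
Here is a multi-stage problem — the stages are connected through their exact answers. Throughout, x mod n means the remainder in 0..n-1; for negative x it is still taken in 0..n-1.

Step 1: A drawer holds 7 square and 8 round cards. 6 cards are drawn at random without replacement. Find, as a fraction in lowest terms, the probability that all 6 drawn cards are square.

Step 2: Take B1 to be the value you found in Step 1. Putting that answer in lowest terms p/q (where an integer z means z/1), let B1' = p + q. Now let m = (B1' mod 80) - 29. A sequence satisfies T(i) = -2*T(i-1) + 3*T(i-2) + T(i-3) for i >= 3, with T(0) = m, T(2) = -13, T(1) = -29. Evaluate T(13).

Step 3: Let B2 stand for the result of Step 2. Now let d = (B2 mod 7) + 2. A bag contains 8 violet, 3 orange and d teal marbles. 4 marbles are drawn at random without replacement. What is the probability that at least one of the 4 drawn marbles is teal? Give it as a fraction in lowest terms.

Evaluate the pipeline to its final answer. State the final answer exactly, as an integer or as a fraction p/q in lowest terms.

591/646

Step 1: total draws C(15,6) = 5005; favorable C(7,6) = 7; P = 1/715; answer 1/715
Step 2: B1 = 1/715; threaded value p + q = 716; m = 47; T(3) = -2*(-13) + 3*(-29) + 1*(47) = -14; iterating: T(3)=-14, T(4)=-40, T(5)=25, T(6)=-184, T(7)=403, T(8)=-1333, T(9)=3691, T(10)=-10978, T(11)=31696, T(12)=-92635, T(13)=269380; answer 269380
Step 3: B2 = 269380; d = 8; total draws C(19,4) = 3876; complement C(11,4) = 330; favorable 3876 - 330 = 3546; P = 591/646; answer 591/646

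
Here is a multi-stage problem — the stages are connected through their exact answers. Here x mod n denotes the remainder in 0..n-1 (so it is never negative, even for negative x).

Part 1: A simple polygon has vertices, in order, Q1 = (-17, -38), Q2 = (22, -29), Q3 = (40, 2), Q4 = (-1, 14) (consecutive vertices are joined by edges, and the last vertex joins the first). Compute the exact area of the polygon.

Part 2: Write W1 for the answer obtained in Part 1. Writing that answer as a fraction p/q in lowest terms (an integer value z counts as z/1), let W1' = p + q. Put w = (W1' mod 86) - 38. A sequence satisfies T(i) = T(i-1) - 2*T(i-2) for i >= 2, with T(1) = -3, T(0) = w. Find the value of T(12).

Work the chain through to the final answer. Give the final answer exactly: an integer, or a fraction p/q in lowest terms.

Part 1: cross terms: (-17*-29 - 22*-38)=1329, (22*2 - 40*-29)=1204, (40*14 - -1*2)=562, (-1*-38 - -17*14)=276; twice the area = |3371| = 3371; area = 3371/2; answer 3371/2
Part 2: W1 = 3371/2; threaded value p + q = 3373; w = -19; T(2) = 1*(-3) - 2*(-19) = 35; iterating: T(2)=35, T(3)=41, T(4)=-29, T(5)=-111, T(6)=-53, T(7)=169, T(8)=275, T(9)=-63, T(10)=-613, T(11)=-487, T(12)=739; answer 739

739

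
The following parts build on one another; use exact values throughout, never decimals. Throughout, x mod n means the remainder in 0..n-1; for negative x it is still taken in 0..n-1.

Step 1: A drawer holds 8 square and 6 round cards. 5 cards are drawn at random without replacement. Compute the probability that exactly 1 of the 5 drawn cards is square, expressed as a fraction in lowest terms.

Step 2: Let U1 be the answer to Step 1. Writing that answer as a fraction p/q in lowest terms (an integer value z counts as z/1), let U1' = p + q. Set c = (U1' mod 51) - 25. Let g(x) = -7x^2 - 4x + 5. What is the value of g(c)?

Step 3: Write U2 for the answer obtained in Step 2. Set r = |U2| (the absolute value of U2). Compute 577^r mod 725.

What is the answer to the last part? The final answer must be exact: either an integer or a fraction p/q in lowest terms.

698

Step 1: total draws C(14,5) = 2002; favorable C(8,1)*C(6,4) = 120; P = 60/1001; answer 60/1001
Step 2: U1 = 60/1001; threaded value p + q = 1061; c = 16; -7*(16)^2 - 4*(16)^1 + 5 = (-1792) + (-64) + (5) = -1851; answer -1851
Step 3: U2 = -1851; r = 1851; squarings mod 725: 577^1=577, 577^2=154, 577^4=516, 577^8=181, 577^16=136, 577^32=371, 577^64=616, 577^128=281, 577^256=661, 577^512=471, 577^1024=716; 577^1851 = 577^1 * 577^2 * 577^8 * 577^16 * 577^32 * 577^256 * 577^512 * 577^1024 = 698 (mod 725); answer 698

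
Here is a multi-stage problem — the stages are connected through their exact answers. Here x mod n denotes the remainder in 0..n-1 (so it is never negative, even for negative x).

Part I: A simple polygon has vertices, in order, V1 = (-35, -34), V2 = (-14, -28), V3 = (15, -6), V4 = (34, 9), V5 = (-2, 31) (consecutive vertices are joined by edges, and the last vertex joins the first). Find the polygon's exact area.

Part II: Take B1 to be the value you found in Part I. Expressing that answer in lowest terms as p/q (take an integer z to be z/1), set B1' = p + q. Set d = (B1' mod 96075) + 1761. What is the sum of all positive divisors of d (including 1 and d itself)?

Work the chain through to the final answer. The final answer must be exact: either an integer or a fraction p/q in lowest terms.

Part I: cross terms: (-35*-28 - -14*-34)=504, (-14*-6 - 15*-28)=504, (15*9 - 34*-6)=339, (34*31 - -2*9)=1072, (-2*-34 - -35*31)=1153; twice the area = |3572| = 3572; area = 1786; answer 1786
Part II: B1 = 1786; threaded value p + q = 1787; d = 3548; 3548 = 2^2 * 887; sigma = (1 + 2 + 4) * (1 + 887) = 7 * 888 = 6216; answer 6216

6216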